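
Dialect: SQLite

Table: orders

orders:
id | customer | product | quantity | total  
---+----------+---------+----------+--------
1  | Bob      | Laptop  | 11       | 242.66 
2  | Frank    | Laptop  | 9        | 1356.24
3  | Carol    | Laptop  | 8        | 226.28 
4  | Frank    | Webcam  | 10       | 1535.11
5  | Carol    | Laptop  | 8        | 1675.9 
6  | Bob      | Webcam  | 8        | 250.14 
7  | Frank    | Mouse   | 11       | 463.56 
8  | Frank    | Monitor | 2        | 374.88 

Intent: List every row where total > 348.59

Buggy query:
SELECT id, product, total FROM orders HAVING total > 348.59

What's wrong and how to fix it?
Bug: This is a non-aggregate query (no GROUP BY, no aggregates), so in SQLite the HAVING clause is invalid here; a row-level condition belongs in WHERE

Fix: Replace HAVING with WHERE since the condition applies to individual rows

Corrected query:
SELECT id, product, total FROM orders WHERE total > 348.59

Result:
id | product | total  
---+---------+--------
2  | Laptop  | 1356.24
4  | Webcam  | 1535.11
5  | Laptop  | 1675.9 
7  | Mouse   | 463.56 
8  | Monitor | 374.88 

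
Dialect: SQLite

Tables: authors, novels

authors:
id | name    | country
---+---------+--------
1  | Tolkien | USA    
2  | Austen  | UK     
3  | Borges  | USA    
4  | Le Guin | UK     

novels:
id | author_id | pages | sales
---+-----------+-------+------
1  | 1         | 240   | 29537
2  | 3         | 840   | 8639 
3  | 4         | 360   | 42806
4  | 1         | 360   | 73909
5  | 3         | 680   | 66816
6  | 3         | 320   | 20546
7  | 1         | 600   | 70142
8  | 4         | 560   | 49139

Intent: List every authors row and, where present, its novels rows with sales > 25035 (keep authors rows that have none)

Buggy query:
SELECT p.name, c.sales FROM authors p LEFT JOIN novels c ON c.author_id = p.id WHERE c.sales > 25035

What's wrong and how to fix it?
Bug: Filtering c.sales in WHERE discards the NULL rows produced by LEFT JOIN, turning it into an inner join

Fix: Put 'c.sales > 25035' in the JOIN's ON clause instead of WHERE

Corrected query:
SELECT p.name, c.sales FROM authors p LEFT JOIN novels c ON c.author_id = p.id AND c.sales > 25035

Result:
name    | sales
--------+------
Tolkien | 29537
Tolkien | 70142
Tolkien | 73909
Austen  | NULL 
Borges  | 66816
Le Guin | 42806
Le Guin | 49139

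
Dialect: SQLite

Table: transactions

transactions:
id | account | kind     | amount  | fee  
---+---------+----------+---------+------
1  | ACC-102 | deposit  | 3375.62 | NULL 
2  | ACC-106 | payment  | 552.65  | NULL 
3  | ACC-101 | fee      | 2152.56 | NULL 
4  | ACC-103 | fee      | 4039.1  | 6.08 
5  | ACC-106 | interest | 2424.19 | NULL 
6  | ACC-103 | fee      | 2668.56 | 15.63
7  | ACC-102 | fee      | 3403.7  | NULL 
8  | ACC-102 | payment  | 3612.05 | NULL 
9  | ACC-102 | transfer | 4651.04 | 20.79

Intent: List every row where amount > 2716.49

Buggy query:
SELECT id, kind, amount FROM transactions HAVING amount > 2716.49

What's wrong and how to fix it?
Bug: This is a non-aggregate query (no GROUP BY, no aggregates), so in SQLite the HAVING clause is invalid here; a row-level condition belongs in WHERE

Fix: Use WHERE for row-level filtering

Corrected query:
SELECT id, kind, amount FROM transactions WHERE amount > 2716.49

Result:
id | kind     | amount 
---+----------+--------
1  | deposit  | 3375.62
4  | fee      | 4039.1 
7  | fee      | 3403.7 
8  | payment  | 3612.05
9  | transfer | 4651.04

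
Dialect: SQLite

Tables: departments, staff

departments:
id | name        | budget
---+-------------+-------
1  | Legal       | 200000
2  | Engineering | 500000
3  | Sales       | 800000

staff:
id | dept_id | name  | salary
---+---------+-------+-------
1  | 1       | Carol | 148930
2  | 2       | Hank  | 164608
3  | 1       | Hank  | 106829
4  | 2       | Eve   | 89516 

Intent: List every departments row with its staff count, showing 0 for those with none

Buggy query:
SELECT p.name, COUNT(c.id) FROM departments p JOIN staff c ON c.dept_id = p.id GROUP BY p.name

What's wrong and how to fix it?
Bug: An inner join excludes parents with zero children

Fix: Switch to LEFT JOIN to retain unmatched parent rows

Corrected query:
SELECT p.name, COUNT(c.id) FROM departments p LEFT JOIN staff c ON c.dept_id = p.id GROUP BY p.name

Result:
name        | COUNT(c.id)
------------+------------
Engineering | 2          
Legal       | 2          
Sales       | 0          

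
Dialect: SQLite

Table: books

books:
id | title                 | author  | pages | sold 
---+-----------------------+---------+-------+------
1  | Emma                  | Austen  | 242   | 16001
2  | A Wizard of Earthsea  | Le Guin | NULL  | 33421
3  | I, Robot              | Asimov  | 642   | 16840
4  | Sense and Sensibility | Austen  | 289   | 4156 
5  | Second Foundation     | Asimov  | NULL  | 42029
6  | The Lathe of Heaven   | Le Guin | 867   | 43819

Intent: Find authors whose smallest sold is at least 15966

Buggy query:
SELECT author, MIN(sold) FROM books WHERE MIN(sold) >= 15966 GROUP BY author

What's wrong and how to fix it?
Bug: MIN() in WHERE is a misuse of aggregate

Fix: Replace WHERE with HAVING after the GROUP BY

Corrected query:
SELECT author, MIN(sold) FROM books GROUP BY author HAVING MIN(sold) >= 15966

Result:
author  | MIN(sold)
--------+----------
Asimov  | 16840    
Le Guin | 33421    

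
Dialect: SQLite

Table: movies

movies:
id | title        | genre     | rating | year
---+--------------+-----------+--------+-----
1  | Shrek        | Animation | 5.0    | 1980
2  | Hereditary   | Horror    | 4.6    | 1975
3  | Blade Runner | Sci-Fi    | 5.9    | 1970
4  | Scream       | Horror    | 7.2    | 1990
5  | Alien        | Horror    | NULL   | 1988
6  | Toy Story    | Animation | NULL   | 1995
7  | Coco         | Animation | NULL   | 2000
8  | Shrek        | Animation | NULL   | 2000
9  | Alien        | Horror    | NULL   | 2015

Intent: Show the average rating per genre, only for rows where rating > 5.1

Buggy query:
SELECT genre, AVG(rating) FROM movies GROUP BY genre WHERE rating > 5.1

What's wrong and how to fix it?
Bug: WHERE cannot follow GROUP BY

Fix: Move the WHERE clause before GROUP BY

Corrected query:
SELECT genre, AVG(rating) FROM movies WHERE rating > 5.1 GROUP BY genre

Result:
genre  | AVG(rating)
-------+------------
Horror | 7.2        
Sci-Fi | 5.9        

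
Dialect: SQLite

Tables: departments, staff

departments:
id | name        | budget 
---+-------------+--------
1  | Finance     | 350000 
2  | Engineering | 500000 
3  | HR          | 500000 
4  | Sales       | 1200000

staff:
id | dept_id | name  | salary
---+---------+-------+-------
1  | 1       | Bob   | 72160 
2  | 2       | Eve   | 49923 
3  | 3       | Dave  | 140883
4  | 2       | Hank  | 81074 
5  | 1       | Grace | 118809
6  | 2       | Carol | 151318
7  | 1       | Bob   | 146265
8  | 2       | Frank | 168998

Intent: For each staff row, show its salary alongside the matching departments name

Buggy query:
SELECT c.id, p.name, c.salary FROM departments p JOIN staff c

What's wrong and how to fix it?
Bug: JOIN with no ON clause produces a cartesian product; every staff row pairs with every departments row

Fix: Specify the join condition linking the foreign key to the parent id

Corrected query:
SELECT c.id, p.name, c.salary FROM departments p JOIN staff c ON c.dept_id = p.id

Result:
id | name        | salary
---+-------------+-------
1  | Finance     | 72160 
2  | Engineering | 49923 
3  | HR          | 140883
4  | Engineering | 81074 
5  | Finance     | 118809
6  | Engineering | 151318
7  | Finance     | 146265
8  | Engineering | 168998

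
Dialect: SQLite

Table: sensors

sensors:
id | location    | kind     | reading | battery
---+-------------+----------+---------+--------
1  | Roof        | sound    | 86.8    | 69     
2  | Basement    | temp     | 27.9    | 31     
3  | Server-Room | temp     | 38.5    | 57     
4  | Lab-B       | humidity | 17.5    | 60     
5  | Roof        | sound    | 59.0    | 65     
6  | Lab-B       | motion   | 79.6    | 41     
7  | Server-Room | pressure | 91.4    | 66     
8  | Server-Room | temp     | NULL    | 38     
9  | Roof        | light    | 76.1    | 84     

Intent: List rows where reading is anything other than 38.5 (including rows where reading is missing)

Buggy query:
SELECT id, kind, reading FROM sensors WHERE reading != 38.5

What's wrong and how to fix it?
Bug: Inequality against NULL is unknown, not true; rows with NULL are dropped

Fix: Add an explicit OR reading IS NULL to include the missing-value rows

Corrected query:
SELECT id, kind, reading FROM sensors WHERE reading != 38.5 OR reading IS NULL

Result:
id | kind     | reading
---+----------+--------
1  | sound    | 86.8   
2  | temp     | 27.9   
4  | humidity | 17.5   
5  | sound    | 59     
6  | motion   | 79.6   
7  | pressure | 91.4   
8  | temp     | NULL   
9  | light    | 76.1   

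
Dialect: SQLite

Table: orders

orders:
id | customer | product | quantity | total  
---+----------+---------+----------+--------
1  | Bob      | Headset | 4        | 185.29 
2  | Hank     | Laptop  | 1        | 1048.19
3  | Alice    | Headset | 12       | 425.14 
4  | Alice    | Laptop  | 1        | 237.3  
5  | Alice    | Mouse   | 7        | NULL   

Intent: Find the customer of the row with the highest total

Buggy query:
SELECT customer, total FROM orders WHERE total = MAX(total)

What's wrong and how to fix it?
Bug: MAX(total) is an aggregate and cannot be used directly in WHERE

Fix: Wrap MAX in a scalar subquery so WHERE compares against a single value

Corrected query:
SELECT customer, total FROM orders WHERE total = (SELECT MAX(total) FROM orders)

Result:
customer | total  
---------+--------
Hank     | 1048.19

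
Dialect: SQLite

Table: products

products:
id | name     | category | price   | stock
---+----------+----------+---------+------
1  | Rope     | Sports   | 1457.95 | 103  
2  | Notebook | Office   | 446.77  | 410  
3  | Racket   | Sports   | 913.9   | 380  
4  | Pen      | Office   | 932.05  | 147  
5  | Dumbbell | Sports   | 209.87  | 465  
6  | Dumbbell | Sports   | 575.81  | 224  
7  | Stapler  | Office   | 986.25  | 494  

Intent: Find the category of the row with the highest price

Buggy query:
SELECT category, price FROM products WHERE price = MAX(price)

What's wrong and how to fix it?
Bug: WHERE is evaluated per row; an aggregate over the whole table isn't defined there

Fix: Wrap MAX in a scalar subquery so WHERE compares against a single value

Corrected query:
SELECT category, price FROM products WHERE price = (SELECT MAX(price) FROM products)

Result:
category | price  
---------+--------
Sports   | 1457.95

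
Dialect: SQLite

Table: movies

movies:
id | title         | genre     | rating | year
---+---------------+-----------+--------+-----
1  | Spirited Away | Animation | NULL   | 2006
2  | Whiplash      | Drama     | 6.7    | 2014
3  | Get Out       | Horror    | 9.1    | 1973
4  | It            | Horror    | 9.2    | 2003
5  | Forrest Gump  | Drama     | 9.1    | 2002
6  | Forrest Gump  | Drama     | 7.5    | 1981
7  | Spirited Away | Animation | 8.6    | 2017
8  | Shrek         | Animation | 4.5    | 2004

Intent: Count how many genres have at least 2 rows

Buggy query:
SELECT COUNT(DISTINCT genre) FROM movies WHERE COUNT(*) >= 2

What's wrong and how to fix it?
Bug: COUNT(*) cannot appear in WHERE; the per-group count doesn't exist yet

Fix: Group first with HAVING COUNT(*) >= 2, then COUNT the resulting groups

Corrected query:
SELECT COUNT(*) FROM (SELECT genre FROM movies GROUP BY genre HAVING COUNT(*) >= 2)

Result:
COUNT(*)
--------
3       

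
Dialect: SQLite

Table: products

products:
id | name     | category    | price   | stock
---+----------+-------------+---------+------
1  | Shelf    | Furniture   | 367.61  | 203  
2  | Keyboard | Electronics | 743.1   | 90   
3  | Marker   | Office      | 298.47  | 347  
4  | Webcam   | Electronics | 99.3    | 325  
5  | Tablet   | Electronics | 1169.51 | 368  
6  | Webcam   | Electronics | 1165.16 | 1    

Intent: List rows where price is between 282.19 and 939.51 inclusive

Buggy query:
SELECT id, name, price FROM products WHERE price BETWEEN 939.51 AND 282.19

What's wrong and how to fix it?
Bug: The bounds are reversed; BETWEEN a AND b requires a <= b to match anything

Fix: Write BETWEEN 282.19 AND 939.51

Corrected query:
SELECT id, name, price FROM products WHERE price BETWEEN 282.19 AND 939.51

Result:
id | name     | price 
---+----------+-------
1  | Shelf    | 367.61
2  | Keyboard | 743.1 
3  | Marker   | 298.47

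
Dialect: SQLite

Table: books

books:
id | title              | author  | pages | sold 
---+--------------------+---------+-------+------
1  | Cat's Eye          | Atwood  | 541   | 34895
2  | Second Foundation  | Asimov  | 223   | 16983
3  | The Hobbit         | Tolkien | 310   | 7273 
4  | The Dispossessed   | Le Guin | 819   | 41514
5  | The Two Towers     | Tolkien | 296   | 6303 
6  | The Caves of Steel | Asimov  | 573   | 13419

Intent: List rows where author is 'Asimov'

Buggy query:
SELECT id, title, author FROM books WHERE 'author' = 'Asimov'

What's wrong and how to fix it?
Bug: 'author' in single quotes is a string literal, not the column; the comparison is literal-vs-literal and never true

Fix: Remove the quotes around the column name (or use double quotes for an identifier)

Corrected query:
SELECT id, title, author FROM books WHERE author = 'Asimov'

Result:
id | title              | author
---+--------------------+-------
2  | Second Foundation  | Asimov
6  | The Caves of Steel | Asimov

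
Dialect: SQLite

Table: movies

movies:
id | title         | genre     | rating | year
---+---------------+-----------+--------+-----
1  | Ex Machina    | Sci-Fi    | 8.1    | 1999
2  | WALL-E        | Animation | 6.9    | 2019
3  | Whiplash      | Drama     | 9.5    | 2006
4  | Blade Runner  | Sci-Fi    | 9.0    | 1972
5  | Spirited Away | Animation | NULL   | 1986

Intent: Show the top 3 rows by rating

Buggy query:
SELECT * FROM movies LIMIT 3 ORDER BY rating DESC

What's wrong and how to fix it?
Bug: ORDER BY cannot follow LIMIT; LIMIT is the final clause

Fix: Sort with ORDER BY, then apply LIMIT

Corrected query:
SELECT * FROM movies ORDER BY rating DESC LIMIT 3

Result:
id | title        | genre  | rating | year
---+--------------+--------+--------+-----
3  | Whiplash     | Drama  | 9.5    | 2006
4  | Blade Runner | Sci-Fi | 9      | 1972
1  | Ex Machina   | Sci-Fi | 8.1    | 1999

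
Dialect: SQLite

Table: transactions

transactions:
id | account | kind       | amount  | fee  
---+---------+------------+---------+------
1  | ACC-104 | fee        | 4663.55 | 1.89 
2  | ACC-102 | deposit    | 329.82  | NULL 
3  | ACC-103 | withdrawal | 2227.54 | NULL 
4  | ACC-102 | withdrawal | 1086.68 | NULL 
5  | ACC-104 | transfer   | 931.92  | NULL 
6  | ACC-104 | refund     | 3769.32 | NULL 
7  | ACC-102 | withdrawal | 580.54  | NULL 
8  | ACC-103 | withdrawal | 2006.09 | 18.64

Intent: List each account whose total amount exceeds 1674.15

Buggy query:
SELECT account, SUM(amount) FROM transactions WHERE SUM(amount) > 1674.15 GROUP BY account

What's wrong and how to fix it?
Bug: WHERE runs before GROUP BY, so aggregates aren't available there

Fix: Use HAVING (which filters groups after aggregation) instead of WHERE

Corrected query:
SELECT account, SUM(amount) FROM transactions GROUP BY account HAVING SUM(amount) > 1674.15

Result:
account | SUM(amount)
--------+------------
ACC-102 | 1997.04    
ACC-103 | 4233.63    
ACC-104 | 9364.79    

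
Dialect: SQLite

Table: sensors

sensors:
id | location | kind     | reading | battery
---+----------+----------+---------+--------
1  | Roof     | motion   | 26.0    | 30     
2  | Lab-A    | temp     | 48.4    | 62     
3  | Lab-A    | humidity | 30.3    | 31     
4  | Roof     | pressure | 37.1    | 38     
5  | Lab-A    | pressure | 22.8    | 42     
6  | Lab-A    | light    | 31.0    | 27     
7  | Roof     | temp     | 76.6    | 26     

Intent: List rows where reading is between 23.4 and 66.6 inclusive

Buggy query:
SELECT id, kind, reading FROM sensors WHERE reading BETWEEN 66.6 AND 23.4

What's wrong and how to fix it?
Bug: The bounds are reversed; BETWEEN a AND b requires a <= b to match anything

Fix: Swap the bounds so the smaller value comes first

Corrected query:
SELECT id, kind, reading FROM sensors WHERE reading BETWEEN 23.4 AND 66.6

Result:
id | kind     | reading
---+----------+--------
1  | motion   | 26     
2  | temp     | 48.4   
3  | humidity | 30.3   
4  | pressure | 37.1   
6  | light    | 31     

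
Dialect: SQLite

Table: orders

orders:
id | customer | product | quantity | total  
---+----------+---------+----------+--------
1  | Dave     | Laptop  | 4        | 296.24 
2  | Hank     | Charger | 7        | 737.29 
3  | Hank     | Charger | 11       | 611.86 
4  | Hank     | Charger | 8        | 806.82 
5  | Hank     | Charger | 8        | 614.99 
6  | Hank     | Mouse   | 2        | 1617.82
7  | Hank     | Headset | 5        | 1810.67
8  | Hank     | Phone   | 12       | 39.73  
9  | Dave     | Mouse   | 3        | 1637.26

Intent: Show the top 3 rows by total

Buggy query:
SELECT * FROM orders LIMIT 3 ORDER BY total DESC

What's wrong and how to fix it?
Bug: ORDER BY cannot follow LIMIT; LIMIT is the final clause

Fix: Swap the clauses: ORDER BY first, then LIMIT

Corrected query:
SELECT * FROM orders ORDER BY total DESC LIMIT 3

Result:
id | customer | product | quantity | total  
---+----------+---------+----------+--------
7  | Hank     | Headset | 5        | 1810.67
9  | Dave     | Mouse   | 3        | 1637.26
6  | Hank     | Mouse   | 2        | 1617.82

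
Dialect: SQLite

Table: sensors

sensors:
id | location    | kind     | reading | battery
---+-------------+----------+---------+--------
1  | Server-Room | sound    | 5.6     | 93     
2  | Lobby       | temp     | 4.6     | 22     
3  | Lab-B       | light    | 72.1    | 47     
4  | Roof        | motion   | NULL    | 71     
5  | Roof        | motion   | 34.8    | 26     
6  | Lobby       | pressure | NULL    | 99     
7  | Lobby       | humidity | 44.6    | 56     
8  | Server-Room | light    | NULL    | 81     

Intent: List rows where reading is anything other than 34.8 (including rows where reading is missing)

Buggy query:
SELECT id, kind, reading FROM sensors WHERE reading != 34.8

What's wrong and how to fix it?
Bug: Inequality against NULL is unknown, not true; rows with NULL are dropped

Fix: Handle NULL separately with IS NULL alongside the inequality

Corrected query:
SELECT id, kind, reading FROM sensors WHERE reading != 34.8 OR reading IS NULL

Result:
id | kind     | reading
---+----------+--------
1  | sound    | 5.6    
2  | temp     | 4.6    
3  | light    | 72.1   
4  | motion   | NULL   
6  | pressure | NULL   
7  | humidity | 44.6   
8  | light    | NULL   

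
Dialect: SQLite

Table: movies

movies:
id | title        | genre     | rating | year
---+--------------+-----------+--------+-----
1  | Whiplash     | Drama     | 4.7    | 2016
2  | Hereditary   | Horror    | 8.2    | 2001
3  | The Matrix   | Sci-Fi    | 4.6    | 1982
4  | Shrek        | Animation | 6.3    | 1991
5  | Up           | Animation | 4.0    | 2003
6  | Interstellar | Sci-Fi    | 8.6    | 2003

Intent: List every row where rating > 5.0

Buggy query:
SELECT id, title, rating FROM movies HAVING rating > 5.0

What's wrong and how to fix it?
Bug: HAVING filters the output of aggregation, but this query has no GROUP BY and no aggregate functions, so SQLite rejects it (HAVING clause on a non-aggregate query); the condition here is per row

Fix: Use WHERE for row-level filtering

Corrected query:
SELECT id, title, rating FROM movies WHERE rating > 5.0

Result:
id | title        | rating
---+--------------+-------
2  | Hereditary   | 8.2   
4  | Shrek        | 6.3   
6  | Interstellar | 8.6   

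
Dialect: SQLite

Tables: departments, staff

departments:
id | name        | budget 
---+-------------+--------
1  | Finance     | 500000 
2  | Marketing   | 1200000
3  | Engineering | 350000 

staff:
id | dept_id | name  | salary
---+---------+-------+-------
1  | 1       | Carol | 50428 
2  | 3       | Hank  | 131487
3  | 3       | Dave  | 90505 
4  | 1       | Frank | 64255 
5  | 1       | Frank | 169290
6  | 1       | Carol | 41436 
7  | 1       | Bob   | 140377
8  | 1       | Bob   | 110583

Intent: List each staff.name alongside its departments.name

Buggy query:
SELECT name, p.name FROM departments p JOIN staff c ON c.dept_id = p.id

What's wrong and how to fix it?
Bug: Both tables have a 'name' column; the unqualified reference is ambiguous

Fix: Prefix ambiguous columns with the table alias

Corrected query:
SELECT c.name, p.name FROM departments p JOIN staff c ON c.dept_id = p.id

Result:
name  | name       
------+------------
Carol | Finance    
Hank  | Engineering
Dave  | Engineering
Frank | Finance    
Frank | Finance    
Carol | Finance    
Bob   | Finance    
Bob   | Finance    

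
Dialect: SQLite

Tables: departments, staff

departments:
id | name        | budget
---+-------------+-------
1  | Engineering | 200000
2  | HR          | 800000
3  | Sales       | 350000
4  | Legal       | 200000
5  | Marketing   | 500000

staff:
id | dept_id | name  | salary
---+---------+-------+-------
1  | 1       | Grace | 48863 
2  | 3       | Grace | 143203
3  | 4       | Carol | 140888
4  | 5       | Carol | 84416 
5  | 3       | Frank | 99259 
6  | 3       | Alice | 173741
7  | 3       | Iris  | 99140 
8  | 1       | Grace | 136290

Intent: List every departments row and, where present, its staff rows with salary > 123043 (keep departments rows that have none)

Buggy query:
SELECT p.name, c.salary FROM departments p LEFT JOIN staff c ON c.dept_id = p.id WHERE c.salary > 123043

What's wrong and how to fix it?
Bug: A WHERE condition on the right-hand table after LEFT JOIN drops unmatched parents

Fix: Move the right-table condition into the ON clause so unmatched parents are kept

Corrected query:
SELECT p.name, c.salary FROM departments p LEFT JOIN staff c ON c.dept_id = p.id AND c.salary > 123043

Result:
name        | salary
------------+-------
Engineering | 136290
HR          | NULL  
Sales       | 143203
Sales       | 173741
Legal       | 140888
Marketing   | NULL  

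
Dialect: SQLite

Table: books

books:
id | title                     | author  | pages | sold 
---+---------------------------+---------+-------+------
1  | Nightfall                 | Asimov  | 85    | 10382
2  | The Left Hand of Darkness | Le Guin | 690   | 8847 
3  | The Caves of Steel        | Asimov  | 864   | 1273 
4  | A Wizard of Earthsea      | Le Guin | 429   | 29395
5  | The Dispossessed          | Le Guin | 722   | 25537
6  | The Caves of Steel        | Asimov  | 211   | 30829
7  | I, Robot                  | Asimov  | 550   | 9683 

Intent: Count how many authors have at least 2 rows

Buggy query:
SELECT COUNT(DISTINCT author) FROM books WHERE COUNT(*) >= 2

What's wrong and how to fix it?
Bug: COUNT(*) cannot appear in WHERE; the per-group count doesn't exist yet

Fix: Group first with HAVING COUNT(*) >= 2, then COUNT the resulting groups

Corrected query:
SELECT COUNT(*) FROM (SELECT author FROM books GROUP BY author HAVING COUNT(*) >= 2)

Result:
COUNT(*)
--------
2       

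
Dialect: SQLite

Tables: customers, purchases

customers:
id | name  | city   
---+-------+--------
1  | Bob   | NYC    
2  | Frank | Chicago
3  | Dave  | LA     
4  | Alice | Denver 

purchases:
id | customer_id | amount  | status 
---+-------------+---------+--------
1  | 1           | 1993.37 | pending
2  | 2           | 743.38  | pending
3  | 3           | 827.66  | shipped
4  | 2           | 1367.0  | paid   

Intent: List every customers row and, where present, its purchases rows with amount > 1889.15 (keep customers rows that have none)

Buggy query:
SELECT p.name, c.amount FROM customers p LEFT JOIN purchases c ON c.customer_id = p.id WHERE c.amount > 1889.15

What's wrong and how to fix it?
Bug: Filtering c.amount in WHERE discards the NULL rows produced by LEFT JOIN, turning it into an inner join

Fix: Move the right-table condition into the ON clause so unmatched parents are kept

Corrected query:
SELECT p.name, c.amount FROM customers p LEFT JOIN purchases c ON c.customer_id = p.id AND c.amount > 1889.15

Result:
name  | amount 
------+--------
Bob   | 1993.37
Frank | NULL   
Dave  | NULL   
Alice | NULL   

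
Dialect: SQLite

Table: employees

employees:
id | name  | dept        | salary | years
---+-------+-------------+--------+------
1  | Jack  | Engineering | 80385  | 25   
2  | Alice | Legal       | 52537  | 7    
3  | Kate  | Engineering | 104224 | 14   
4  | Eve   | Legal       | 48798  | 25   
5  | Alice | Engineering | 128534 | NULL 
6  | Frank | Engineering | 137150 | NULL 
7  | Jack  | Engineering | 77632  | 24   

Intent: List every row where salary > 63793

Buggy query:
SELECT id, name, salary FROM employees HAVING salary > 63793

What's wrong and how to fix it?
Bug: HAVING filters the output of aggregation, but this query has no GROUP BY and no aggregate functions, so SQLite rejects it (HAVING clause on a non-aggregate query); the condition here is per row

Fix: Use WHERE for row-level filtering

Corrected query:
SELECT id, name, salary FROM employees WHERE salary > 63793

Result:
id | name  | salary
---+-------+-------
1  | Jack  | 80385 
3  | Kate  | 104224
5  | Alice | 128534
6  | Frank | 137150
7  | Jack  | 77632 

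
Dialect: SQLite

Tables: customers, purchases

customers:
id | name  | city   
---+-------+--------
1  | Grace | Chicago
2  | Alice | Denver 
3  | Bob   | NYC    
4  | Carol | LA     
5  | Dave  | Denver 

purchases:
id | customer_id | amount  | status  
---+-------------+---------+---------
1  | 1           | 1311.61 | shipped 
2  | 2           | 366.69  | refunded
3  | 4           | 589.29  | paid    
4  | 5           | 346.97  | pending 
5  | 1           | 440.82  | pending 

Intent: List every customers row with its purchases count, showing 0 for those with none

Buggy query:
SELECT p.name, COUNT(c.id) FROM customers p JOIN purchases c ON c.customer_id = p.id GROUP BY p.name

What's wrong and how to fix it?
Bug: An inner join excludes parents with zero children

Fix: Switch to LEFT JOIN to retain unmatched parent rows

Corrected query:
SELECT p.name, COUNT(c.id) FROM customers p LEFT JOIN purchases c ON c.customer_id = p.id GROUP BY p.name

Result:
name  | COUNT(c.id)
------+------------
Alice | 1          
Bob   | 0          
Carol | 1          
Dave  | 1          
Grace | 2          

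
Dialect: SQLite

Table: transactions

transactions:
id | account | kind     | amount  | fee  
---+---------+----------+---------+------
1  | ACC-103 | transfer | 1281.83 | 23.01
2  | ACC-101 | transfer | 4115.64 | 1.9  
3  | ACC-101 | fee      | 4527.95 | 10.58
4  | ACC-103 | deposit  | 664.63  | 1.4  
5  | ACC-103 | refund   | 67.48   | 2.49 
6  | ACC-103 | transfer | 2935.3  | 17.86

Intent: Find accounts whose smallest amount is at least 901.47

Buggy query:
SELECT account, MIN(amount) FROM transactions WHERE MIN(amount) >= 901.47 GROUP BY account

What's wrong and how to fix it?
Bug: MIN() in WHERE is a misuse of aggregate

Fix: Use HAVING for the per-group MIN condition

Corrected query:
SELECT account, MIN(amount) FROM transactions GROUP BY account HAVING MIN(amount) >= 901.47

Result:
account | MIN(amount)
--------+------------
ACC-101 | 4115.64    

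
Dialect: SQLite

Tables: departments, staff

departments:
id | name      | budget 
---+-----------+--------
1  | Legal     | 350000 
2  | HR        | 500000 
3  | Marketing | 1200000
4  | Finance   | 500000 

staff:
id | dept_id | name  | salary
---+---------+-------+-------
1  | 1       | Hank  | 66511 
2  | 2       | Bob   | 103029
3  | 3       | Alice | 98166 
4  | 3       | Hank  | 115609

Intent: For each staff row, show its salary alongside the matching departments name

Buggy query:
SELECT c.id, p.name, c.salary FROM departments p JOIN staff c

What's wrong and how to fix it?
Bug: JOIN with no ON clause produces a cartesian product; every staff row pairs with every departments row

Fix: Specify the join condition linking the foreign key to the parent id

Corrected query:
SELECT c.id, p.name, c.salary FROM departments p JOIN staff c ON c.dept_id = p.id

Result:
id | name      | salary
---+-----------+-------
1  | Legal     | 66511 
2  | HR        | 103029
3  | Marketing | 98166 
4  | Marketing | 115609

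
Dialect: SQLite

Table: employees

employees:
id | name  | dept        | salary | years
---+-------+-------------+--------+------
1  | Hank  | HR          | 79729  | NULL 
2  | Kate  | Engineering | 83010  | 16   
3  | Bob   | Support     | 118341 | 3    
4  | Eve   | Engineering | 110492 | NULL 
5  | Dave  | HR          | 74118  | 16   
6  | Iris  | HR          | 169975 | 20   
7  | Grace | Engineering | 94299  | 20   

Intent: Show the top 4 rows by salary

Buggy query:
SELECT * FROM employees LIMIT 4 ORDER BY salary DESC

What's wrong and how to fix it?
Bug: ORDER BY cannot follow LIMIT; LIMIT is the final clause

Fix: Sort with ORDER BY, then apply LIMIT

Corrected query:
SELECT * FROM employees ORDER BY salary DESC LIMIT 4

Result:
id | name  | dept        | salary | years
---+-------+-------------+--------+------
6  | Iris  | HR          | 169975 | 20   
3  | Bob   | Support     | 118341 | 3    
4  | Eve   | Engineering | 110492 | NULL 
7  | Grace | Engineering | 94299  | 20   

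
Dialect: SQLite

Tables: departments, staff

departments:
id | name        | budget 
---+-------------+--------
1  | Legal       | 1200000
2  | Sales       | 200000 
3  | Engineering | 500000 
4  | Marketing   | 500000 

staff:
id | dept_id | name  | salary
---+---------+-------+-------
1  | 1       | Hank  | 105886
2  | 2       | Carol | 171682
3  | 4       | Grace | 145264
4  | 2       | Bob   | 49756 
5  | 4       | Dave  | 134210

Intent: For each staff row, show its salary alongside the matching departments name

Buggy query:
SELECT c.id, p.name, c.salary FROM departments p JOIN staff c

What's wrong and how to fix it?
Bug: JOIN with no ON clause produces a cartesian product; every staff row pairs with every departments row

Fix: Add ON c.dept_id = p.id to the JOIN

Corrected query:
SELECT c.id, p.name, c.salary FROM departments p JOIN staff c ON c.dept_id = p.id

Result:
id | name      | salary
---+-----------+-------
1  | Legal     | 105886
2  | Sales     | 171682
3  | Marketing | 145264
4  | Sales     | 49756 
5  | Marketing | 134210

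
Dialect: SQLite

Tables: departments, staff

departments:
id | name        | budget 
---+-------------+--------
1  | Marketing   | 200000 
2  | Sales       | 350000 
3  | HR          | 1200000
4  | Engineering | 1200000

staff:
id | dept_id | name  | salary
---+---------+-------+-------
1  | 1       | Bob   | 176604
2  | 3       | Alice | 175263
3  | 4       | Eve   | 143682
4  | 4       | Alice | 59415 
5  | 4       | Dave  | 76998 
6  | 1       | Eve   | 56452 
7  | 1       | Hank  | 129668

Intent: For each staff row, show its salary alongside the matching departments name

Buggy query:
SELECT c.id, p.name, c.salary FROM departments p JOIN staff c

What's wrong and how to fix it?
Bug: Missing join condition: each staff row is matched to all departments rows instead of just its own

Fix: Specify the join condition linking the foreign key to the parent id

Corrected query:
SELECT c.id, p.name, c.salary FROM departments p JOIN staff c ON c.dept_id = p.id

Result:
id | name        | salary
---+-------------+-------
1  | Marketing   | 176604
2  | HR          | 175263
3  | Engineering | 143682
4  | Engineering | 59415 
5  | Engineering | 76998 
6  | Marketing   | 56452 
7  | Marketing   | 129668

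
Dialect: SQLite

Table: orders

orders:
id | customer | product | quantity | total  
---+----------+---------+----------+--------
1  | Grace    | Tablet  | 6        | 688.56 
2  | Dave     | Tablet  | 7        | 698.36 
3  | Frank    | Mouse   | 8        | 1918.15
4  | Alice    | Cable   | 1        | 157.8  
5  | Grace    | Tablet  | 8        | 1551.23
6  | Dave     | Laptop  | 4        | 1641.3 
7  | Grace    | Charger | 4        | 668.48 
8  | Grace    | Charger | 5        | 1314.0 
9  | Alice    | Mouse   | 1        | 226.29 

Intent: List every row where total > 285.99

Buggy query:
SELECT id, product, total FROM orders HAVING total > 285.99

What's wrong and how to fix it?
Bug: HAVING filters the output of aggregation, but this query has no GROUP BY and no aggregate functions, so SQLite rejects it (HAVING clause on a non-aggregate query); the condition here is per row

Fix: Use WHERE for row-level filtering

Corrected query:
SELECT id, product, total FROM orders WHERE total > 285.99

Result:
id | product | total  
---+---------+--------
1  | Tablet  | 688.56 
2  | Tablet  | 698.36 
3  | Mouse   | 1918.15
5  | Tablet  | 1551.23
6  | Laptop  | 1641.3 
7  | Charger | 668.48 
8  | Charger | 1314   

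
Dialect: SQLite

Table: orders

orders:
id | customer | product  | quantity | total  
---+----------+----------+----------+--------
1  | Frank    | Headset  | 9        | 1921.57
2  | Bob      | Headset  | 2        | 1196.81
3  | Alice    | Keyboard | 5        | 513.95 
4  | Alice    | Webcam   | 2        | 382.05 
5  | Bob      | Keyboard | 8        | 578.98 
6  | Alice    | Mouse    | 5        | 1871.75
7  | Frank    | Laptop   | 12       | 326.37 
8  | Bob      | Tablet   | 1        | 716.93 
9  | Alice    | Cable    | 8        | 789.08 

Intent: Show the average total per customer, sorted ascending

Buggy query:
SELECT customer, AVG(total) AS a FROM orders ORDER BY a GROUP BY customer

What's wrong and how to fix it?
Bug: GROUP BY must precede ORDER BY

Fix: Move ORDER BY to the end, after GROUP BY

Corrected query:
SELECT customer, AVG(total) AS a FROM orders GROUP BY customer ORDER BY a

Result:
customer | a         
---------+-----------
Bob      | 830.906667
Alice    | 889.2075  
Frank    | 1123.97   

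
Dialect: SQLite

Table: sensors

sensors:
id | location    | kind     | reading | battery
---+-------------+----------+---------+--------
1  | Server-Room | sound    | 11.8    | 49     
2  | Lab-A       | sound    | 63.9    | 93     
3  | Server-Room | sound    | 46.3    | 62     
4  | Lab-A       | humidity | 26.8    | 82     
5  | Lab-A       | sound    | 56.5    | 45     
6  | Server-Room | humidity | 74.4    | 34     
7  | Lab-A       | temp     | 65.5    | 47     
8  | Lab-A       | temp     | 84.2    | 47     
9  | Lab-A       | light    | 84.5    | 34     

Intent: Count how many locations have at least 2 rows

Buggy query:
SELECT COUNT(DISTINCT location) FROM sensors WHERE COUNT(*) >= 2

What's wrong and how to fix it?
Bug: COUNT(*) cannot appear in WHERE; the per-group count doesn't exist yet

Fix: Group first with HAVING COUNT(*) >= 2, then COUNT the resulting groups

Corrected query:
SELECT COUNT(*) FROM (SELECT location FROM sensors GROUP BY location HAVING COUNT(*) >= 2)

Result:
COUNT(*)
--------
2       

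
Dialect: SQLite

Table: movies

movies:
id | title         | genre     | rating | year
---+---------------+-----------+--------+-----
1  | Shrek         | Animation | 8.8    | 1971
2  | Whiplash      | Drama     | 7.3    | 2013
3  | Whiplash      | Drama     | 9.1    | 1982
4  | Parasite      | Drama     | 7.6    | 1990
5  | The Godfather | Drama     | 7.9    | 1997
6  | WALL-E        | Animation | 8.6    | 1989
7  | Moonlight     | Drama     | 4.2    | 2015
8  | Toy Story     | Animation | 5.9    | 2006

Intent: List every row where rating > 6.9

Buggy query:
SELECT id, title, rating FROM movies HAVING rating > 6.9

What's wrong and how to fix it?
Bug: HAVING filters the output of aggregation, but this query has no GROUP BY and no aggregate functions, so SQLite rejects it (HAVING clause on a non-aggregate query); the condition here is per row

Fix: Use WHERE for row-level filtering

Corrected query:
SELECT id, title, rating FROM movies WHERE rating > 6.9

Result:
id | title         | rating
---+---------------+-------
1  | Shrek         | 8.8   
2  | Whiplash      | 7.3   
3  | Whiplash      | 9.1   
4  | Parasite      | 7.6   
5  | The Godfather | 7.9   
6  | WALL-E        | 8.6   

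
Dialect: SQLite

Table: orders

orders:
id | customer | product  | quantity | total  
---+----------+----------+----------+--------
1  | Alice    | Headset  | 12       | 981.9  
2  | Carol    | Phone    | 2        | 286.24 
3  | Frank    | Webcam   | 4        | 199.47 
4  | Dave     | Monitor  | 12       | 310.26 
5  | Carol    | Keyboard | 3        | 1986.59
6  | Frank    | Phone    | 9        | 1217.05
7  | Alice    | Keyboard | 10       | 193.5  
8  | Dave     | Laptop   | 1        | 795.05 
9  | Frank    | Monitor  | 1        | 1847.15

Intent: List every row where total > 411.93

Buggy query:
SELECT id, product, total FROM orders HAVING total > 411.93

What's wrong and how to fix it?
Bug: This is a non-aggregate query (no GROUP BY, no aggregates), so in SQLite the HAVING clause is invalid here; a row-level condition belongs in WHERE

Fix: Replace HAVING with WHERE since the condition applies to individual rows

Corrected query:
SELECT id, product, total FROM orders WHERE total > 411.93

Result:
id | product  | total  
---+----------+--------
1  | Headset  | 981.9  
5  | Keyboard | 1986.59
6  | Phone    | 1217.05
8  | Laptop   | 795.05 
9  | Monitor  | 1847.15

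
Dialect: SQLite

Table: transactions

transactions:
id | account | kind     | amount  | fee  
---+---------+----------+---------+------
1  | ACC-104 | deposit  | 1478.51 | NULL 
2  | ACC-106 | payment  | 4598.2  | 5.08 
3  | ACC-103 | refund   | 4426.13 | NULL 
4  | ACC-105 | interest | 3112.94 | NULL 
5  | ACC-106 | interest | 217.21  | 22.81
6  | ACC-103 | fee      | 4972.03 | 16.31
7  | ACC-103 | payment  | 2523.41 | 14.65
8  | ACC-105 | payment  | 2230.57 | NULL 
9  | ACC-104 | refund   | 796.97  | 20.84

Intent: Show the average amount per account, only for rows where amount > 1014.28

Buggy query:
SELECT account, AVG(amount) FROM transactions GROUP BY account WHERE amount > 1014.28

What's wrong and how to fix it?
Bug: Row-level WHERE must come before GROUP BY in the clause order

Fix: Move the WHERE clause before GROUP BY

Corrected query:
SELECT account, AVG(amount) FROM transactions WHERE amount > 1014.28 GROUP BY account

Result:
account | AVG(amount)
--------+------------
ACC-103 | 3973.856667
ACC-104 | 1478.51    
ACC-105 | 2671.755   
ACC-106 | 4598.2     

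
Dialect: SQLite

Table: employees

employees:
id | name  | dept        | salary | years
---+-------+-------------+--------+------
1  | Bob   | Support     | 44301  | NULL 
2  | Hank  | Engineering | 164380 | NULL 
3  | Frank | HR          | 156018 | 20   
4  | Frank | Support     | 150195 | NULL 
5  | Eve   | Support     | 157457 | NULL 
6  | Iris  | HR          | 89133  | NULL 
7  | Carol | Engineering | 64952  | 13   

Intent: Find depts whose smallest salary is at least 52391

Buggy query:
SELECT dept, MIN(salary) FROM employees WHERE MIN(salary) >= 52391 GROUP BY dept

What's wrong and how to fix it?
Bug: MIN() in WHERE is a misuse of aggregate

Fix: Use HAVING for the per-group MIN condition

Corrected query:
SELECT dept, MIN(salary) FROM employees GROUP BY dept HAVING MIN(salary) >= 52391

Result:
dept        | MIN(salary)
------------+------------
Engineering | 64952      
HR          | 89133      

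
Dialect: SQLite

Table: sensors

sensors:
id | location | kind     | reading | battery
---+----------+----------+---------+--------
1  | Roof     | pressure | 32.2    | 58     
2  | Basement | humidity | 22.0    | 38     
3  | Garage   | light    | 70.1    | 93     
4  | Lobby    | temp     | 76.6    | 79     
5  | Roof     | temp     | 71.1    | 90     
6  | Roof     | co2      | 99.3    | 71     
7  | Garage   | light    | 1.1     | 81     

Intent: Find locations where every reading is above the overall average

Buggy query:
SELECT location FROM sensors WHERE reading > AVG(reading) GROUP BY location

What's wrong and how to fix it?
Bug: AVG() is an aggregate; it can't sit directly in WHERE

Fix: Compute the overall average in a scalar subquery and compare each group's MIN against it in HAVING

Corrected query:
SELECT location FROM sensors GROUP BY location HAVING MIN(reading) > (SELECT AVG(reading) FROM sensors)

Result:
location
--------
Lobby   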